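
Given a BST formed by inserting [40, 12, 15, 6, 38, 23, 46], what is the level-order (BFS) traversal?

Tree insertion order: [40, 12, 15, 6, 38, 23, 46]
Tree (level-order array): [40, 12, 46, 6, 15, None, None, None, None, None, 38, 23]
BFS from the root, enqueuing left then right child of each popped node:
  queue [40] -> pop 40, enqueue [12, 46], visited so far: [40]
  queue [12, 46] -> pop 12, enqueue [6, 15], visited so far: [40, 12]
  queue [46, 6, 15] -> pop 46, enqueue [none], visited so far: [40, 12, 46]
  queue [6, 15] -> pop 6, enqueue [none], visited so far: [40, 12, 46, 6]
  queue [15] -> pop 15, enqueue [38], visited so far: [40, 12, 46, 6, 15]
  queue [38] -> pop 38, enqueue [23], visited so far: [40, 12, 46, 6, 15, 38]
  queue [23] -> pop 23, enqueue [none], visited so far: [40, 12, 46, 6, 15, 38, 23]
Result: [40, 12, 46, 6, 15, 38, 23]


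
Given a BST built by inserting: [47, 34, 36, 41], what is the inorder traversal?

Tree insertion order: [47, 34, 36, 41]
Tree (level-order array): [47, 34, None, None, 36, None, 41]
Inorder traversal: [34, 36, 41, 47]


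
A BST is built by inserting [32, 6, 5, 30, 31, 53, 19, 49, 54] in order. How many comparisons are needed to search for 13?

Search path for 13: 32 -> 6 -> 30 -> 19
Found: False
Comparisons: 4


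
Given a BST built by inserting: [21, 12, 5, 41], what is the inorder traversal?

Tree insertion order: [21, 12, 5, 41]
Tree (level-order array): [21, 12, 41, 5]
Inorder traversal: [5, 12, 21, 41]


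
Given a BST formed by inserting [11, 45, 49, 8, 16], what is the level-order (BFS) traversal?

Tree insertion order: [11, 45, 49, 8, 16]
Tree (level-order array): [11, 8, 45, None, None, 16, 49]
BFS from the root, enqueuing left then right child of each popped node:
  queue [11] -> pop 11, enqueue [8, 45], visited so far: [11]
  queue [8, 45] -> pop 8, enqueue [none], visited so far: [11, 8]
  queue [45] -> pop 45, enqueue [16, 49], visited so far: [11, 8, 45]
  queue [16, 49] -> pop 16, enqueue [none], visited so far: [11, 8, 45, 16]
  queue [49] -> pop 49, enqueue [none], visited so far: [11, 8, 45, 16, 49]
Result: [11, 8, 45, 16, 49]


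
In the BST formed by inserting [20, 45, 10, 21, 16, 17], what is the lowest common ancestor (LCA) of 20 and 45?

Tree insertion order: [20, 45, 10, 21, 16, 17]
Tree (level-order array): [20, 10, 45, None, 16, 21, None, None, 17]
In a BST, the LCA of p=20, q=45 is the first node v on the
root-to-leaf path with p <= v <= q (go left if both < v, right if both > v).
Walk from root:
  at 20: 20 <= 20 <= 45, this is the LCA
LCA = 20


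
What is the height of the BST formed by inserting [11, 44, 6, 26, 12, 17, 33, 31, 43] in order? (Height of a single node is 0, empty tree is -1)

Insertion order: [11, 44, 6, 26, 12, 17, 33, 31, 43]
Tree (level-order array): [11, 6, 44, None, None, 26, None, 12, 33, None, 17, 31, 43]
Compute height bottom-up (empty subtree = -1):
  height(6) = 1 + max(-1, -1) = 0
  height(17) = 1 + max(-1, -1) = 0
  height(12) = 1 + max(-1, 0) = 1
  height(31) = 1 + max(-1, -1) = 0
  height(43) = 1 + max(-1, -1) = 0
  height(33) = 1 + max(0, 0) = 1
  height(26) = 1 + max(1, 1) = 2
  height(44) = 1 + max(2, -1) = 3
  height(11) = 1 + max(0, 3) = 4
Height = 4


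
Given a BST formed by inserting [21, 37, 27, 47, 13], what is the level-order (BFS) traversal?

Tree insertion order: [21, 37, 27, 47, 13]
Tree (level-order array): [21, 13, 37, None, None, 27, 47]
BFS from the root, enqueuing left then right child of each popped node:
  queue [21] -> pop 21, enqueue [13, 37], visited so far: [21]
  queue [13, 37] -> pop 13, enqueue [none], visited so far: [21, 13]
  queue [37] -> pop 37, enqueue [27, 47], visited so far: [21, 13, 37]
  queue [27, 47] -> pop 27, enqueue [none], visited so far: [21, 13, 37, 27]
  queue [47] -> pop 47, enqueue [none], visited so far: [21, 13, 37, 27, 47]
Result: [21, 13, 37, 27, 47]


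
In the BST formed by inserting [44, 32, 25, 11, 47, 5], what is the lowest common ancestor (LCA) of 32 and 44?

Tree insertion order: [44, 32, 25, 11, 47, 5]
Tree (level-order array): [44, 32, 47, 25, None, None, None, 11, None, 5]
In a BST, the LCA of p=32, q=44 is the first node v on the
root-to-leaf path with p <= v <= q (go left if both < v, right if both > v).
Walk from root:
  at 44: 32 <= 44 <= 44, this is the LCA
LCA = 44


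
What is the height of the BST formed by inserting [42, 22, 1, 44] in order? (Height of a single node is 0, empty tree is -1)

Insertion order: [42, 22, 1, 44]
Tree (level-order array): [42, 22, 44, 1]
Compute height bottom-up (empty subtree = -1):
  height(1) = 1 + max(-1, -1) = 0
  height(22) = 1 + max(0, -1) = 1
  height(44) = 1 + max(-1, -1) = 0
  height(42) = 1 + max(1, 0) = 2
Height = 2


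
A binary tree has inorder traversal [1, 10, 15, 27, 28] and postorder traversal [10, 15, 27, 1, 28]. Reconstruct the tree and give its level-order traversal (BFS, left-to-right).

Inorder:   [1, 10, 15, 27, 28]
Postorder: [10, 15, 27, 1, 28]
Algorithm: postorder visits root last, so walk postorder right-to-left;
each value is the root of the current inorder slice — split it at that
value, recurse on the right subtree first, then the left.
Recursive splits:
  root=28; inorder splits into left=[1, 10, 15, 27], right=[]
  root=1; inorder splits into left=[], right=[10, 15, 27]
  root=27; inorder splits into left=[10, 15], right=[]
  root=15; inorder splits into left=[10], right=[]
  root=10; inorder splits into left=[], right=[]
Reconstructed level-order: [28, 1, 27, 15, 10]


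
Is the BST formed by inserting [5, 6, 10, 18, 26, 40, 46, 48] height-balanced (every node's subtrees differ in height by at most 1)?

Tree (level-order array): [5, None, 6, None, 10, None, 18, None, 26, None, 40, None, 46, None, 48]
Definition: a tree is height-balanced if, at every node, |h(left) - h(right)| <= 1 (empty subtree has height -1).
Bottom-up per-node check:
  node 48: h_left=-1, h_right=-1, diff=0 [OK], height=0
  node 46: h_left=-1, h_right=0, diff=1 [OK], height=1
  node 40: h_left=-1, h_right=1, diff=2 [FAIL (|-1-1|=2 > 1)], height=2
  node 26: h_left=-1, h_right=2, diff=3 [FAIL (|-1-2|=3 > 1)], height=3
  node 18: h_left=-1, h_right=3, diff=4 [FAIL (|-1-3|=4 > 1)], height=4
  node 10: h_left=-1, h_right=4, diff=5 [FAIL (|-1-4|=5 > 1)], height=5
  node 6: h_left=-1, h_right=5, diff=6 [FAIL (|-1-5|=6 > 1)], height=6
  node 5: h_left=-1, h_right=6, diff=7 [FAIL (|-1-6|=7 > 1)], height=7
Node 40 violates the condition: |-1 - 1| = 2 > 1.
Result: Not balanced


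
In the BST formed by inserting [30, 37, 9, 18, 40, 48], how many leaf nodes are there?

Tree built from: [30, 37, 9, 18, 40, 48]
Tree (level-order array): [30, 9, 37, None, 18, None, 40, None, None, None, 48]
Rule: A leaf has 0 children.
Per-node child counts:
  node 30: 2 child(ren)
  node 9: 1 child(ren)
  node 18: 0 child(ren)
  node 37: 1 child(ren)
  node 40: 1 child(ren)
  node 48: 0 child(ren)
Matching nodes: [18, 48]
Count of leaf nodes: 2


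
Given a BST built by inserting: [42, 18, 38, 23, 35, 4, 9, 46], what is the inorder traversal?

Tree insertion order: [42, 18, 38, 23, 35, 4, 9, 46]
Tree (level-order array): [42, 18, 46, 4, 38, None, None, None, 9, 23, None, None, None, None, 35]
Inorder traversal: [4, 9, 18, 23, 35, 38, 42, 46]


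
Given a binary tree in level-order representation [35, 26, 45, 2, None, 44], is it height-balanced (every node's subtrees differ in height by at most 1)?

Tree (level-order array): [35, 26, 45, 2, None, 44]
Definition: a tree is height-balanced if, at every node, |h(left) - h(right)| <= 1 (empty subtree has height -1).
Bottom-up per-node check:
  node 2: h_left=-1, h_right=-1, diff=0 [OK], height=0
  node 26: h_left=0, h_right=-1, diff=1 [OK], height=1
  node 44: h_left=-1, h_right=-1, diff=0 [OK], height=0
  node 45: h_left=0, h_right=-1, diff=1 [OK], height=1
  node 35: h_left=1, h_right=1, diff=0 [OK], height=2
All nodes satisfy the balance condition.
Result: Balanced


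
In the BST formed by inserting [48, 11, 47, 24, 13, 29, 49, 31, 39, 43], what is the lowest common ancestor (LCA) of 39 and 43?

Tree insertion order: [48, 11, 47, 24, 13, 29, 49, 31, 39, 43]
Tree (level-order array): [48, 11, 49, None, 47, None, None, 24, None, 13, 29, None, None, None, 31, None, 39, None, 43]
In a BST, the LCA of p=39, q=43 is the first node v on the
root-to-leaf path with p <= v <= q (go left if both < v, right if both > v).
Walk from root:
  at 48: both 39 and 43 < 48, go left
  at 11: both 39 and 43 > 11, go right
  at 47: both 39 and 43 < 47, go left
  at 24: both 39 and 43 > 24, go right
  at 29: both 39 and 43 > 29, go right
  at 31: both 39 and 43 > 31, go right
  at 39: 39 <= 39 <= 43, this is the LCA
LCA = 39


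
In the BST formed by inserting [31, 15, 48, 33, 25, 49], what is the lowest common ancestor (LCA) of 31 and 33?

Tree insertion order: [31, 15, 48, 33, 25, 49]
Tree (level-order array): [31, 15, 48, None, 25, 33, 49]
In a BST, the LCA of p=31, q=33 is the first node v on the
root-to-leaf path with p <= v <= q (go left if both < v, right if both > v).
Walk from root:
  at 31: 31 <= 31 <= 33, this is the LCA
LCA = 31


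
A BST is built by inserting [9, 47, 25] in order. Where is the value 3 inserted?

Starting tree (level order): [9, None, 47, 25]
Insertion path: 9
Result: insert 3 as left child of 9
Final tree (level order): [9, 3, 47, None, None, 25]


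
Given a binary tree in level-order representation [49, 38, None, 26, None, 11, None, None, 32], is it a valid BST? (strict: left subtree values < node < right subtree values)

Level-order array: [49, 38, None, 26, None, 11, None, None, 32]
Validate using subtree bounds (lo, hi): at each node, require lo < value < hi,
then recurse left with hi=value and right with lo=value.
Preorder trace (stopping at first violation):
  at node 49 with bounds (-inf, +inf): OK
  at node 38 with bounds (-inf, 49): OK
  at node 26 with bounds (-inf, 38): OK
  at node 11 with bounds (-inf, 26): OK
  at node 32 with bounds (11, 26): VIOLATION
Node 32 violates its bound: not (11 < 32 < 26).
Result: Not a valid BST


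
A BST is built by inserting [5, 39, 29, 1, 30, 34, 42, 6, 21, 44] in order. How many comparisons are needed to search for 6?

Search path for 6: 5 -> 39 -> 29 -> 6
Found: True
Comparisons: 4


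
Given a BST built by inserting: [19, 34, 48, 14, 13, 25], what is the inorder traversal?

Tree insertion order: [19, 34, 48, 14, 13, 25]
Tree (level-order array): [19, 14, 34, 13, None, 25, 48]
Inorder traversal: [13, 14, 19, 25, 34, 48]


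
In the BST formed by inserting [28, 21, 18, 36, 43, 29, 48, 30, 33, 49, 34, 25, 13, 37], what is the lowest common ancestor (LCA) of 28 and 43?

Tree insertion order: [28, 21, 18, 36, 43, 29, 48, 30, 33, 49, 34, 25, 13, 37]
Tree (level-order array): [28, 21, 36, 18, 25, 29, 43, 13, None, None, None, None, 30, 37, 48, None, None, None, 33, None, None, None, 49, None, 34]
In a BST, the LCA of p=28, q=43 is the first node v on the
root-to-leaf path with p <= v <= q (go left if both < v, right if both > v).
Walk from root:
  at 28: 28 <= 28 <= 43, this is the LCA
LCA = 28


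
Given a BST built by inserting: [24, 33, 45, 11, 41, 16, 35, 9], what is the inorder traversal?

Tree insertion order: [24, 33, 45, 11, 41, 16, 35, 9]
Tree (level-order array): [24, 11, 33, 9, 16, None, 45, None, None, None, None, 41, None, 35]
Inorder traversal: [9, 11, 16, 24, 33, 35, 41, 45]


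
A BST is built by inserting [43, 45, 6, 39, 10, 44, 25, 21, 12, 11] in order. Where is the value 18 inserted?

Starting tree (level order): [43, 6, 45, None, 39, 44, None, 10, None, None, None, None, 25, 21, None, 12, None, 11]
Insertion path: 43 -> 6 -> 39 -> 10 -> 25 -> 21 -> 12
Result: insert 18 as right child of 12
Final tree (level order): [43, 6, 45, None, 39, 44, None, 10, None, None, None, None, 25, 21, None, 12, None, 11, 18]


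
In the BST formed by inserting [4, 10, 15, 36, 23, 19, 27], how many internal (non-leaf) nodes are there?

Tree built from: [4, 10, 15, 36, 23, 19, 27]
Tree (level-order array): [4, None, 10, None, 15, None, 36, 23, None, 19, 27]
Rule: An internal node has at least one child.
Per-node child counts:
  node 4: 1 child(ren)
  node 10: 1 child(ren)
  node 15: 1 child(ren)
  node 36: 1 child(ren)
  node 23: 2 child(ren)
  node 19: 0 child(ren)
  node 27: 0 child(ren)
Matching nodes: [4, 10, 15, 36, 23]
Count of internal (non-leaf) nodes: 5


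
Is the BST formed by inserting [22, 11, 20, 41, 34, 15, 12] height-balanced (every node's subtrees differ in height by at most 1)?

Tree (level-order array): [22, 11, 41, None, 20, 34, None, 15, None, None, None, 12]
Definition: a tree is height-balanced if, at every node, |h(left) - h(right)| <= 1 (empty subtree has height -1).
Bottom-up per-node check:
  node 12: h_left=-1, h_right=-1, diff=0 [OK], height=0
  node 15: h_left=0, h_right=-1, diff=1 [OK], height=1
  node 20: h_left=1, h_right=-1, diff=2 [FAIL (|1--1|=2 > 1)], height=2
  node 11: h_left=-1, h_right=2, diff=3 [FAIL (|-1-2|=3 > 1)], height=3
  node 34: h_left=-1, h_right=-1, diff=0 [OK], height=0
  node 41: h_left=0, h_right=-1, diff=1 [OK], height=1
  node 22: h_left=3, h_right=1, diff=2 [FAIL (|3-1|=2 > 1)], height=4
Node 20 violates the condition: |1 - -1| = 2 > 1.
Result: Not balanced


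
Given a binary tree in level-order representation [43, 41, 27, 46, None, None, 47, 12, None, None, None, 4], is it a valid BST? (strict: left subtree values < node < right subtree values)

Level-order array: [43, 41, 27, 46, None, None, 47, 12, None, None, None, 4]
Validate using subtree bounds (lo, hi): at each node, require lo < value < hi,
then recurse left with hi=value and right with lo=value.
Preorder trace (stopping at first violation):
  at node 43 with bounds (-inf, +inf): OK
  at node 41 with bounds (-inf, 43): OK
  at node 46 with bounds (-inf, 41): VIOLATION
Node 46 violates its bound: not (-inf < 46 < 41).
Result: Not a valid BST


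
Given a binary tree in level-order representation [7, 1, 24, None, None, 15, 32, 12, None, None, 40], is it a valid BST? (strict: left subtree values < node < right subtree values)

Level-order array: [7, 1, 24, None, None, 15, 32, 12, None, None, 40]
Validate using subtree bounds (lo, hi): at each node, require lo < value < hi,
then recurse left with hi=value and right with lo=value.
Preorder trace (stopping at first violation):
  at node 7 with bounds (-inf, +inf): OK
  at node 1 with bounds (-inf, 7): OK
  at node 24 with bounds (7, +inf): OK
  at node 15 with bounds (7, 24): OK
  at node 12 with bounds (7, 15): OK
  at node 32 with bounds (24, +inf): OK
  at node 40 with bounds (32, +inf): OK
No violation found at any node.
Result: Valid BST


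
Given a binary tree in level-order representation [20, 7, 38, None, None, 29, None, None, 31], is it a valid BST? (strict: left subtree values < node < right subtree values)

Level-order array: [20, 7, 38, None, None, 29, None, None, 31]
Validate using subtree bounds (lo, hi): at each node, require lo < value < hi,
then recurse left with hi=value and right with lo=value.
Preorder trace (stopping at first violation):
  at node 20 with bounds (-inf, +inf): OK
  at node 7 with bounds (-inf, 20): OK
  at node 38 with bounds (20, +inf): OK
  at node 29 with bounds (20, 38): OK
  at node 31 with bounds (29, 38): OK
No violation found at any node.
Result: Valid BST


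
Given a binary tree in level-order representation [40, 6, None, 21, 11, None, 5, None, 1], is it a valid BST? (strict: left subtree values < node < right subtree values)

Level-order array: [40, 6, None, 21, 11, None, 5, None, 1]
Validate using subtree bounds (lo, hi): at each node, require lo < value < hi,
then recurse left with hi=value and right with lo=value.
Preorder trace (stopping at first violation):
  at node 40 with bounds (-inf, +inf): OK
  at node 6 with bounds (-inf, 40): OK
  at node 21 with bounds (-inf, 6): VIOLATION
Node 21 violates its bound: not (-inf < 21 < 6).
Result: Not a valid BST


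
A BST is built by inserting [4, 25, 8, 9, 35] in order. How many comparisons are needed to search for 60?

Search path for 60: 4 -> 25 -> 35
Found: False
Comparisons: 3


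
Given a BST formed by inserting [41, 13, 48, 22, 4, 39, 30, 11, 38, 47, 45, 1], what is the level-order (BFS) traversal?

Tree insertion order: [41, 13, 48, 22, 4, 39, 30, 11, 38, 47, 45, 1]
Tree (level-order array): [41, 13, 48, 4, 22, 47, None, 1, 11, None, 39, 45, None, None, None, None, None, 30, None, None, None, None, 38]
BFS from the root, enqueuing left then right child of each popped node:
  queue [41] -> pop 41, enqueue [13, 48], visited so far: [41]
  queue [13, 48] -> pop 13, enqueue [4, 22], visited so far: [41, 13]
  queue [48, 4, 22] -> pop 48, enqueue [47], visited so far: [41, 13, 48]
  queue [4, 22, 47] -> pop 4, enqueue [1, 11], visited so far: [41, 13, 48, 4]
  queue [22, 47, 1, 11] -> pop 22, enqueue [39], visited so far: [41, 13, 48, 4, 22]
  queue [47, 1, 11, 39] -> pop 47, enqueue [45], visited so far: [41, 13, 48, 4, 22, 47]
  queue [1, 11, 39, 45] -> pop 1, enqueue [none], visited so far: [41, 13, 48, 4, 22, 47, 1]
  queue [11, 39, 45] -> pop 11, enqueue [none], visited so far: [41, 13, 48, 4, 22, 47, 1, 11]
  queue [39, 45] -> pop 39, enqueue [30], visited so far: [41, 13, 48, 4, 22, 47, 1, 11, 39]
  queue [45, 30] -> pop 45, enqueue [none], visited so far: [41, 13, 48, 4, 22, 47, 1, 11, 39, 45]
  queue [30] -> pop 30, enqueue [38], visited so far: [41, 13, 48, 4, 22, 47, 1, 11, 39, 45, 30]
  queue [38] -> pop 38, enqueue [none], visited so far: [41, 13, 48, 4, 22, 47, 1, 11, 39, 45, 30, 38]
Result: [41, 13, 48, 4, 22, 47, 1, 11, 39, 45, 30, 38]


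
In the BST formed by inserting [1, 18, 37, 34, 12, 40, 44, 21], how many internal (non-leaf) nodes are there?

Tree built from: [1, 18, 37, 34, 12, 40, 44, 21]
Tree (level-order array): [1, None, 18, 12, 37, None, None, 34, 40, 21, None, None, 44]
Rule: An internal node has at least one child.
Per-node child counts:
  node 1: 1 child(ren)
  node 18: 2 child(ren)
  node 12: 0 child(ren)
  node 37: 2 child(ren)
  node 34: 1 child(ren)
  node 21: 0 child(ren)
  node 40: 1 child(ren)
  node 44: 0 child(ren)
Matching nodes: [1, 18, 37, 34, 40]
Count of internal (non-leaf) nodes: 5


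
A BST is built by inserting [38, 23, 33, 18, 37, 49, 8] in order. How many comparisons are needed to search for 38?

Search path for 38: 38
Found: True
Comparisons: 1


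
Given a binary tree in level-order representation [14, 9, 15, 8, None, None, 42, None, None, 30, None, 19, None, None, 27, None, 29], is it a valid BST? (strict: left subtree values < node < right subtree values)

Level-order array: [14, 9, 15, 8, None, None, 42, None, None, 30, None, 19, None, None, 27, None, 29]
Validate using subtree bounds (lo, hi): at each node, require lo < value < hi,
then recurse left with hi=value and right with lo=value.
Preorder trace (stopping at first violation):
  at node 14 with bounds (-inf, +inf): OK
  at node 9 with bounds (-inf, 14): OK
  at node 8 with bounds (-inf, 9): OK
  at node 15 with bounds (14, +inf): OK
  at node 42 with bounds (15, +inf): OK
  at node 30 with bounds (15, 42): OK
  at node 19 with bounds (15, 30): OK
  at node 27 with bounds (19, 30): OK
  at node 29 with bounds (27, 30): OK
No violation found at any node.
Result: Valid BST


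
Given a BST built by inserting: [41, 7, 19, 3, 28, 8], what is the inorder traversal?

Tree insertion order: [41, 7, 19, 3, 28, 8]
Tree (level-order array): [41, 7, None, 3, 19, None, None, 8, 28]
Inorder traversal: [3, 7, 8, 19, 28, 41]


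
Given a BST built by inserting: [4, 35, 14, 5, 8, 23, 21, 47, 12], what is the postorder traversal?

Tree insertion order: [4, 35, 14, 5, 8, 23, 21, 47, 12]
Tree (level-order array): [4, None, 35, 14, 47, 5, 23, None, None, None, 8, 21, None, None, 12]
Postorder traversal: [12, 8, 5, 21, 23, 14, 47, 35, 4]


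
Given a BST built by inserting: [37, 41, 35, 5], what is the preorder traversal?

Tree insertion order: [37, 41, 35, 5]
Tree (level-order array): [37, 35, 41, 5]
Preorder traversal: [37, 35, 5, 41]


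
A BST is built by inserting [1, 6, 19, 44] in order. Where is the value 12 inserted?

Starting tree (level order): [1, None, 6, None, 19, None, 44]
Insertion path: 1 -> 6 -> 19
Result: insert 12 as left child of 19
Final tree (level order): [1, None, 6, None, 19, 12, 44]


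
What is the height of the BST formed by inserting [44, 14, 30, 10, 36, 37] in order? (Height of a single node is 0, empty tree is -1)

Insertion order: [44, 14, 30, 10, 36, 37]
Tree (level-order array): [44, 14, None, 10, 30, None, None, None, 36, None, 37]
Compute height bottom-up (empty subtree = -1):
  height(10) = 1 + max(-1, -1) = 0
  height(37) = 1 + max(-1, -1) = 0
  height(36) = 1 + max(-1, 0) = 1
  height(30) = 1 + max(-1, 1) = 2
  height(14) = 1 + max(0, 2) = 3
  height(44) = 1 + max(3, -1) = 4
Height = 4


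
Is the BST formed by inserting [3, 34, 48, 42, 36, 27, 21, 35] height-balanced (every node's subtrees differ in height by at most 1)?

Tree (level-order array): [3, None, 34, 27, 48, 21, None, 42, None, None, None, 36, None, 35]
Definition: a tree is height-balanced if, at every node, |h(left) - h(right)| <= 1 (empty subtree has height -1).
Bottom-up per-node check:
  node 21: h_left=-1, h_right=-1, diff=0 [OK], height=0
  node 27: h_left=0, h_right=-1, diff=1 [OK], height=1
  node 35: h_left=-1, h_right=-1, diff=0 [OK], height=0
  node 36: h_left=0, h_right=-1, diff=1 [OK], height=1
  node 42: h_left=1, h_right=-1, diff=2 [FAIL (|1--1|=2 > 1)], height=2
  node 48: h_left=2, h_right=-1, diff=3 [FAIL (|2--1|=3 > 1)], height=3
  node 34: h_left=1, h_right=3, diff=2 [FAIL (|1-3|=2 > 1)], height=4
  node 3: h_left=-1, h_right=4, diff=5 [FAIL (|-1-4|=5 > 1)], height=5
Node 42 violates the condition: |1 - -1| = 2 > 1.
Result: Not balanced


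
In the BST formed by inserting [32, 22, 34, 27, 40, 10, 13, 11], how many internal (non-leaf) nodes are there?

Tree built from: [32, 22, 34, 27, 40, 10, 13, 11]
Tree (level-order array): [32, 22, 34, 10, 27, None, 40, None, 13, None, None, None, None, 11]
Rule: An internal node has at least one child.
Per-node child counts:
  node 32: 2 child(ren)
  node 22: 2 child(ren)
  node 10: 1 child(ren)
  node 13: 1 child(ren)
  node 11: 0 child(ren)
  node 27: 0 child(ren)
  node 34: 1 child(ren)
  node 40: 0 child(ren)
Matching nodes: [32, 22, 10, 13, 34]
Count of internal (non-leaf) nodes: 5


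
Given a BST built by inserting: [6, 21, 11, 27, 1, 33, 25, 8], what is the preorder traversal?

Tree insertion order: [6, 21, 11, 27, 1, 33, 25, 8]
Tree (level-order array): [6, 1, 21, None, None, 11, 27, 8, None, 25, 33]
Preorder traversal: [6, 1, 21, 11, 8, 27, 25, 33]


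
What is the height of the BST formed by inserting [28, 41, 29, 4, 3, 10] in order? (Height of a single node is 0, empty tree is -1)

Insertion order: [28, 41, 29, 4, 3, 10]
Tree (level-order array): [28, 4, 41, 3, 10, 29]
Compute height bottom-up (empty subtree = -1):
  height(3) = 1 + max(-1, -1) = 0
  height(10) = 1 + max(-1, -1) = 0
  height(4) = 1 + max(0, 0) = 1
  height(29) = 1 + max(-1, -1) = 0
  height(41) = 1 + max(0, -1) = 1
  height(28) = 1 + max(1, 1) = 2
Height = 2


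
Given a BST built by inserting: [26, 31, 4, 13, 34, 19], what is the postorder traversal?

Tree insertion order: [26, 31, 4, 13, 34, 19]
Tree (level-order array): [26, 4, 31, None, 13, None, 34, None, 19]
Postorder traversal: [19, 13, 4, 34, 31, 26]


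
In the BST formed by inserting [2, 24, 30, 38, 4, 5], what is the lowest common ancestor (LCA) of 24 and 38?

Tree insertion order: [2, 24, 30, 38, 4, 5]
Tree (level-order array): [2, None, 24, 4, 30, None, 5, None, 38]
In a BST, the LCA of p=24, q=38 is the first node v on the
root-to-leaf path with p <= v <= q (go left if both < v, right if both > v).
Walk from root:
  at 2: both 24 and 38 > 2, go right
  at 24: 24 <= 24 <= 38, this is the LCA
LCA = 24


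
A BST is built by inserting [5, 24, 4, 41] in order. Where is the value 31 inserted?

Starting tree (level order): [5, 4, 24, None, None, None, 41]
Insertion path: 5 -> 24 -> 41
Result: insert 31 as left child of 41
Final tree (level order): [5, 4, 24, None, None, None, 41, 31]


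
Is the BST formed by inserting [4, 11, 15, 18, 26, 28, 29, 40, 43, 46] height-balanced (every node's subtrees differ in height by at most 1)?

Tree (level-order array): [4, None, 11, None, 15, None, 18, None, 26, None, 28, None, 29, None, 40, None, 43, None, 46]
Definition: a tree is height-balanced if, at every node, |h(left) - h(right)| <= 1 (empty subtree has height -1).
Bottom-up per-node check:
  node 46: h_left=-1, h_right=-1, diff=0 [OK], height=0
  node 43: h_left=-1, h_right=0, diff=1 [OK], height=1
  node 40: h_left=-1, h_right=1, diff=2 [FAIL (|-1-1|=2 > 1)], height=2
  node 29: h_left=-1, h_right=2, diff=3 [FAIL (|-1-2|=3 > 1)], height=3
  node 28: h_left=-1, h_right=3, diff=4 [FAIL (|-1-3|=4 > 1)], height=4
  node 26: h_left=-1, h_right=4, diff=5 [FAIL (|-1-4|=5 > 1)], height=5
  node 18: h_left=-1, h_right=5, diff=6 [FAIL (|-1-5|=6 > 1)], height=6
  node 15: h_left=-1, h_right=6, diff=7 [FAIL (|-1-6|=7 > 1)], height=7
  node 11: h_left=-1, h_right=7, diff=8 [FAIL (|-1-7|=8 > 1)], height=8
  node 4: h_left=-1, h_right=8, diff=9 [FAIL (|-1-8|=9 > 1)], height=9
Node 40 violates the condition: |-1 - 1| = 2 > 1.
Result: Not balanced


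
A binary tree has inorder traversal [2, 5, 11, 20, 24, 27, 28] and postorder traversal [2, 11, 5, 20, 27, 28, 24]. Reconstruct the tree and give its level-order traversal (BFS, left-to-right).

Inorder:   [2, 5, 11, 20, 24, 27, 28]
Postorder: [2, 11, 5, 20, 27, 28, 24]
Algorithm: postorder visits root last, so walk postorder right-to-left;
each value is the root of the current inorder slice — split it at that
value, recurse on the right subtree first, then the left.
Recursive splits:
  root=24; inorder splits into left=[2, 5, 11, 20], right=[27, 28]
  root=28; inorder splits into left=[27], right=[]
  root=27; inorder splits into left=[], right=[]
  root=20; inorder splits into left=[2, 5, 11], right=[]
  root=5; inorder splits into left=[2], right=[11]
  root=11; inorder splits into left=[], right=[]
  root=2; inorder splits into left=[], right=[]
Reconstructed level-order: [24, 20, 28, 5, 27, 2, 11]


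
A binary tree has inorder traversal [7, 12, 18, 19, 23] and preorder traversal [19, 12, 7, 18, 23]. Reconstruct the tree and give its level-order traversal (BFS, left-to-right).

Inorder:  [7, 12, 18, 19, 23]
Preorder: [19, 12, 7, 18, 23]
Algorithm: preorder visits root first, so consume preorder in order;
for each root, split the current inorder slice at that value into
left-subtree inorder and right-subtree inorder, then recurse.
Recursive splits:
  root=19; inorder splits into left=[7, 12, 18], right=[23]
  root=12; inorder splits into left=[7], right=[18]
  root=7; inorder splits into left=[], right=[]
  root=18; inorder splits into left=[], right=[]
  root=23; inorder splits into left=[], right=[]
Reconstructed level-order: [19, 12, 23, 7, 18]


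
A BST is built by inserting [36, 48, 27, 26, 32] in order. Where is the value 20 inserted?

Starting tree (level order): [36, 27, 48, 26, 32]
Insertion path: 36 -> 27 -> 26
Result: insert 20 as left child of 26
Final tree (level order): [36, 27, 48, 26, 32, None, None, 20]


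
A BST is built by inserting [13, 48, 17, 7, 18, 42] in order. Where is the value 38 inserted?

Starting tree (level order): [13, 7, 48, None, None, 17, None, None, 18, None, 42]
Insertion path: 13 -> 48 -> 17 -> 18 -> 42
Result: insert 38 as left child of 42
Final tree (level order): [13, 7, 48, None, None, 17, None, None, 18, None, 42, 38]


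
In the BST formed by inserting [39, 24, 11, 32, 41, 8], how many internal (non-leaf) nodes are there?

Tree built from: [39, 24, 11, 32, 41, 8]
Tree (level-order array): [39, 24, 41, 11, 32, None, None, 8]
Rule: An internal node has at least one child.
Per-node child counts:
  node 39: 2 child(ren)
  node 24: 2 child(ren)
  node 11: 1 child(ren)
  node 8: 0 child(ren)
  node 32: 0 child(ren)
  node 41: 0 child(ren)
Matching nodes: [39, 24, 11]
Count of internal (non-leaf) nodes: 3


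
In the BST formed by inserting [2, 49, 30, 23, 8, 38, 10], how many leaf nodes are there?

Tree built from: [2, 49, 30, 23, 8, 38, 10]
Tree (level-order array): [2, None, 49, 30, None, 23, 38, 8, None, None, None, None, 10]
Rule: A leaf has 0 children.
Per-node child counts:
  node 2: 1 child(ren)
  node 49: 1 child(ren)
  node 30: 2 child(ren)
  node 23: 1 child(ren)
  node 8: 1 child(ren)
  node 10: 0 child(ren)
  node 38: 0 child(ren)
Matching nodes: [10, 38]
Count of leaf nodes: 2


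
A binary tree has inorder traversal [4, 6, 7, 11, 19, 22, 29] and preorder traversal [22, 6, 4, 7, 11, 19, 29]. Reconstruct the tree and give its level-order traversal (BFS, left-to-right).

Inorder:  [4, 6, 7, 11, 19, 22, 29]
Preorder: [22, 6, 4, 7, 11, 19, 29]
Algorithm: preorder visits root first, so consume preorder in order;
for each root, split the current inorder slice at that value into
left-subtree inorder and right-subtree inorder, then recurse.
Recursive splits:
  root=22; inorder splits into left=[4, 6, 7, 11, 19], right=[29]
  root=6; inorder splits into left=[4], right=[7, 11, 19]
  root=4; inorder splits into left=[], right=[]
  root=7; inorder splits into left=[], right=[11, 19]
  root=11; inorder splits into left=[], right=[19]
  root=19; inorder splits into left=[], right=[]
  root=29; inorder splits into left=[], right=[]
Reconstructed level-order: [22, 6, 29, 4, 7, 11, 19]


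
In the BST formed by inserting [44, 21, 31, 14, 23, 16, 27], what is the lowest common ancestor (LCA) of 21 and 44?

Tree insertion order: [44, 21, 31, 14, 23, 16, 27]
Tree (level-order array): [44, 21, None, 14, 31, None, 16, 23, None, None, None, None, 27]
In a BST, the LCA of p=21, q=44 is the first node v on the
root-to-leaf path with p <= v <= q (go left if both < v, right if both > v).
Walk from root:
  at 44: 21 <= 44 <= 44, this is the LCA
LCA = 44


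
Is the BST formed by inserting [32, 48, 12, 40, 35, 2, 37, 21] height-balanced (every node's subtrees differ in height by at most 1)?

Tree (level-order array): [32, 12, 48, 2, 21, 40, None, None, None, None, None, 35, None, None, 37]
Definition: a tree is height-balanced if, at every node, |h(left) - h(right)| <= 1 (empty subtree has height -1).
Bottom-up per-node check:
  node 2: h_left=-1, h_right=-1, diff=0 [OK], height=0
  node 21: h_left=-1, h_right=-1, diff=0 [OK], height=0
  node 12: h_left=0, h_right=0, diff=0 [OK], height=1
  node 37: h_left=-1, h_right=-1, diff=0 [OK], height=0
  node 35: h_left=-1, h_right=0, diff=1 [OK], height=1
  node 40: h_left=1, h_right=-1, diff=2 [FAIL (|1--1|=2 > 1)], height=2
  node 48: h_left=2, h_right=-1, diff=3 [FAIL (|2--1|=3 > 1)], height=3
  node 32: h_left=1, h_right=3, diff=2 [FAIL (|1-3|=2 > 1)], height=4
Node 40 violates the condition: |1 - -1| = 2 > 1.
Result: Not balanced


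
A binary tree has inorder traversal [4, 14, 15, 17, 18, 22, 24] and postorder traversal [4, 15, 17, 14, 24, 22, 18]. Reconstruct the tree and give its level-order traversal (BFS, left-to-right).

Inorder:   [4, 14, 15, 17, 18, 22, 24]
Postorder: [4, 15, 17, 14, 24, 22, 18]
Algorithm: postorder visits root last, so walk postorder right-to-left;
each value is the root of the current inorder slice — split it at that
value, recurse on the right subtree first, then the left.
Recursive splits:
  root=18; inorder splits into left=[4, 14, 15, 17], right=[22, 24]
  root=22; inorder splits into left=[], right=[24]
  root=24; inorder splits into left=[], right=[]
  root=14; inorder splits into left=[4], right=[15, 17]
  root=17; inorder splits into left=[15], right=[]
  root=15; inorder splits into left=[], right=[]
  root=4; inorder splits into left=[], right=[]
Reconstructed level-order: [18, 14, 22, 4, 17, 24, 15]


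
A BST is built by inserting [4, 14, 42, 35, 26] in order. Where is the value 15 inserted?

Starting tree (level order): [4, None, 14, None, 42, 35, None, 26]
Insertion path: 4 -> 14 -> 42 -> 35 -> 26
Result: insert 15 as left child of 26
Final tree (level order): [4, None, 14, None, 42, 35, None, 26, None, 15]


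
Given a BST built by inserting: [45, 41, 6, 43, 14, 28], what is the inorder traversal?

Tree insertion order: [45, 41, 6, 43, 14, 28]
Tree (level-order array): [45, 41, None, 6, 43, None, 14, None, None, None, 28]
Inorder traversal: [6, 14, 28, 41, 43, 45]


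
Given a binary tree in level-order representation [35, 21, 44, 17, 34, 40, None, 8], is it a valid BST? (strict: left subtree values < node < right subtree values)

Level-order array: [35, 21, 44, 17, 34, 40, None, 8]
Validate using subtree bounds (lo, hi): at each node, require lo < value < hi,
then recurse left with hi=value and right with lo=value.
Preorder trace (stopping at first violation):
  at node 35 with bounds (-inf, +inf): OK
  at node 21 with bounds (-inf, 35): OK
  at node 17 with bounds (-inf, 21): OK
  at node 8 with bounds (-inf, 17): OK
  at node 34 with bounds (21, 35): OK
  at node 44 with bounds (35, +inf): OK
  at node 40 with bounds (35, 44): OK
No violation found at any node.
Result: Valid BST


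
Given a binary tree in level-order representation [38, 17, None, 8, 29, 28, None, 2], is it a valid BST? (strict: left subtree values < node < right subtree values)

Level-order array: [38, 17, None, 8, 29, 28, None, 2]
Validate using subtree bounds (lo, hi): at each node, require lo < value < hi,
then recurse left with hi=value and right with lo=value.
Preorder trace (stopping at first violation):
  at node 38 with bounds (-inf, +inf): OK
  at node 17 with bounds (-inf, 38): OK
  at node 8 with bounds (-inf, 17): OK
  at node 28 with bounds (-inf, 8): VIOLATION
Node 28 violates its bound: not (-inf < 28 < 8).
Result: Not a valid BST


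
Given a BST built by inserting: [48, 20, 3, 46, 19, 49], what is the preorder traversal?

Tree insertion order: [48, 20, 3, 46, 19, 49]
Tree (level-order array): [48, 20, 49, 3, 46, None, None, None, 19]
Preorder traversal: [48, 20, 3, 19, 46, 49]


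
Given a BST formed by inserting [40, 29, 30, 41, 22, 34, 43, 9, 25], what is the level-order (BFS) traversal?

Tree insertion order: [40, 29, 30, 41, 22, 34, 43, 9, 25]
Tree (level-order array): [40, 29, 41, 22, 30, None, 43, 9, 25, None, 34]
BFS from the root, enqueuing left then right child of each popped node:
  queue [40] -> pop 40, enqueue [29, 41], visited so far: [40]
  queue [29, 41] -> pop 29, enqueue [22, 30], visited so far: [40, 29]
  queue [41, 22, 30] -> pop 41, enqueue [43], visited so far: [40, 29, 41]
  queue [22, 30, 43] -> pop 22, enqueue [9, 25], visited so far: [40, 29, 41, 22]
  queue [30, 43, 9, 25] -> pop 30, enqueue [34], visited so far: [40, 29, 41, 22, 30]
  queue [43, 9, 25, 34] -> pop 43, enqueue [none], visited so far: [40, 29, 41, 22, 30, 43]
  queue [9, 25, 34] -> pop 9, enqueue [none], visited so far: [40, 29, 41, 22, 30, 43, 9]
  queue [25, 34] -> pop 25, enqueue [none], visited so far: [40, 29, 41, 22, 30, 43, 9, 25]
  queue [34] -> pop 34, enqueue [none], visited so far: [40, 29, 41, 22, 30, 43, 9, 25, 34]
Result: [40, 29, 41, 22, 30, 43, 9, 25, 34]


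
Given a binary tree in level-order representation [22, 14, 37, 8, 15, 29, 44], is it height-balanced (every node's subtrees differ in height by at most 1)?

Tree (level-order array): [22, 14, 37, 8, 15, 29, 44]
Definition: a tree is height-balanced if, at every node, |h(left) - h(right)| <= 1 (empty subtree has height -1).
Bottom-up per-node check:
  node 8: h_left=-1, h_right=-1, diff=0 [OK], height=0
  node 15: h_left=-1, h_right=-1, diff=0 [OK], height=0
  node 14: h_left=0, h_right=0, diff=0 [OK], height=1
  node 29: h_left=-1, h_right=-1, diff=0 [OK], height=0
  node 44: h_left=-1, h_right=-1, diff=0 [OK], height=0
  node 37: h_left=0, h_right=0, diff=0 [OK], height=1
  node 22: h_left=1, h_right=1, diff=0 [OK], height=2
All nodes satisfy the balance condition.
Result: Balanced


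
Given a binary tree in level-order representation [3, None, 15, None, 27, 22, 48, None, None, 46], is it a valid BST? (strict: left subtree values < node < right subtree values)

Level-order array: [3, None, 15, None, 27, 22, 48, None, None, 46]
Validate using subtree bounds (lo, hi): at each node, require lo < value < hi,
then recurse left with hi=value and right with lo=value.
Preorder trace (stopping at first violation):
  at node 3 with bounds (-inf, +inf): OK
  at node 15 with bounds (3, +inf): OK
  at node 27 with bounds (15, +inf): OK
  at node 22 with bounds (15, 27): OK
  at node 48 with bounds (27, +inf): OK
  at node 46 with bounds (27, 48): OK
No violation found at any node.
Result: Valid BST


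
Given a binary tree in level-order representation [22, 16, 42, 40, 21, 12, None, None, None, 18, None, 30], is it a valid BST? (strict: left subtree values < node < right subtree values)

Level-order array: [22, 16, 42, 40, 21, 12, None, None, None, 18, None, 30]
Validate using subtree bounds (lo, hi): at each node, require lo < value < hi,
then recurse left with hi=value and right with lo=value.
Preorder trace (stopping at first violation):
  at node 22 with bounds (-inf, +inf): OK
  at node 16 with bounds (-inf, 22): OK
  at node 40 with bounds (-inf, 16): VIOLATION
Node 40 violates its bound: not (-inf < 40 < 16).
Result: Not a valid BST


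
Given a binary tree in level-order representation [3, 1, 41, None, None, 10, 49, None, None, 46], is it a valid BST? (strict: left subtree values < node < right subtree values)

Level-order array: [3, 1, 41, None, None, 10, 49, None, None, 46]
Validate using subtree bounds (lo, hi): at each node, require lo < value < hi,
then recurse left with hi=value and right with lo=value.
Preorder trace (stopping at first violation):
  at node 3 with bounds (-inf, +inf): OK
  at node 1 with bounds (-inf, 3): OK
  at node 41 with bounds (3, +inf): OK
  at node 10 with bounds (3, 41): OK
  at node 49 with bounds (41, +inf): OK
  at node 46 with bounds (41, 49): OK
No violation found at any node.
Result: Valid BST


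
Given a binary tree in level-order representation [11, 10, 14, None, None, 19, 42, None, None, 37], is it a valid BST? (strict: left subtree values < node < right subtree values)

Level-order array: [11, 10, 14, None, None, 19, 42, None, None, 37]
Validate using subtree bounds (lo, hi): at each node, require lo < value < hi,
then recurse left with hi=value and right with lo=value.
Preorder trace (stopping at first violation):
  at node 11 with bounds (-inf, +inf): OK
  at node 10 with bounds (-inf, 11): OK
  at node 14 with bounds (11, +inf): OK
  at node 19 with bounds (11, 14): VIOLATION
Node 19 violates its bound: not (11 < 19 < 14).
Result: Not a valid BST


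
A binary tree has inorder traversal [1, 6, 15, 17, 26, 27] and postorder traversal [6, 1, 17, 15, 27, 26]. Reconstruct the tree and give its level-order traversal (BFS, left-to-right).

Inorder:   [1, 6, 15, 17, 26, 27]
Postorder: [6, 1, 17, 15, 27, 26]
Algorithm: postorder visits root last, so walk postorder right-to-left;
each value is the root of the current inorder slice — split it at that
value, recurse on the right subtree first, then the left.
Recursive splits:
  root=26; inorder splits into left=[1, 6, 15, 17], right=[27]
  root=27; inorder splits into left=[], right=[]
  root=15; inorder splits into left=[1, 6], right=[17]
  root=17; inorder splits into left=[], right=[]
  root=1; inorder splits into left=[], right=[6]
  root=6; inorder splits into left=[], right=[]
Reconstructed level-order: [26, 15, 27, 1, 17, 6]


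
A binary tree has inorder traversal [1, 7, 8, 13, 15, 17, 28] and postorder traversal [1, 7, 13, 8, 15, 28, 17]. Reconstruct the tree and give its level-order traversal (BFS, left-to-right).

Inorder:   [1, 7, 8, 13, 15, 17, 28]
Postorder: [1, 7, 13, 8, 15, 28, 17]
Algorithm: postorder visits root last, so walk postorder right-to-left;
each value is the root of the current inorder slice — split it at that
value, recurse on the right subtree first, then the left.
Recursive splits:
  root=17; inorder splits into left=[1, 7, 8, 13, 15], right=[28]
  root=28; inorder splits into left=[], right=[]
  root=15; inorder splits into left=[1, 7, 8, 13], right=[]
  root=8; inorder splits into left=[1, 7], right=[13]
  root=13; inorder splits into left=[], right=[]
  root=7; inorder splits into left=[1], right=[]
  root=1; inorder splits into left=[], right=[]
Reconstructed level-order: [17, 15, 28, 8, 7, 13, 1]
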